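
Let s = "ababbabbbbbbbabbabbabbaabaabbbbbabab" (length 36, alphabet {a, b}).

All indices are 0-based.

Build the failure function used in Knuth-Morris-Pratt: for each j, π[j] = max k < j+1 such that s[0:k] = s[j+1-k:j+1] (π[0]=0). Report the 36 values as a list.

[0, 0, 1, 2, 0, 1, 2, 0, 0, 0, 0, 0, 0, 1, 2, 0, 1, 2, 0, 1, 2, 0, 1, 1, 2, 3, 1, 2, 0, 0, 0, 0, 1, 2, 3, 4]

π[0] = 0
j=1 s[j]='b': π[1]=0 (border '')
j=2 s[j]='a': π[2]=1 (border 'a')
j=3 s[j]='b': π[3]=2 (border 'ab')
j=4 s[j]='b': k: 2→0; π[4]=0 (border '')
j=5 s[j]='a': π[5]=1 (border 'a')
j=6 s[j]='b': π[6]=2 (border 'ab')
j=7 s[j]='b': k: 2→0; π[7]=0 (border '')
j=8 s[j]='b': π[8]=0 (border '')
j=9 s[j]='b': π[9]=0 (border '')
j=10 s[j]='b': π[10]=0 (border '')
j=11 s[j]='b': π[11]=0 (border '')
j=12 s[j]='b': π[12]=0 (border '')
j=13 s[j]='a': π[13]=1 (border 'a')
j=14 s[j]='b': π[14]=2 (border 'ab')
j=15 s[j]='b': k: 2→0; π[15]=0 (border '')
j=16 s[j]='a': π[16]=1 (border 'a')
j=17 s[j]='b': π[17]=2 (border 'ab')
j=18 s[j]='b': k: 2→0; π[18]=0 (border '')
j=19 s[j]='a': π[19]=1 (border 'a')
j=20 s[j]='b': π[20]=2 (border 'ab')
j=21 s[j]='b': k: 2→0; π[21]=0 (border '')
j=22 s[j]='a': π[22]=1 (border 'a')
j=23 s[j]='a': k: 1→0; π[23]=1 (border 'a')
j=24 s[j]='b': π[24]=2 (border 'ab')
j=25 s[j]='a': π[25]=3 (border 'aba')
j=26 s[j]='a': k: 3→1→0; π[26]=1 (border 'a')
j=27 s[j]='b': π[27]=2 (border 'ab')
j=28 s[j]='b': k: 2→0; π[28]=0 (border '')
j=29 s[j]='b': π[29]=0 (border '')
j=30 s[j]='b': π[30]=0 (border '')
j=31 s[j]='b': π[31]=0 (border '')
j=32 s[j]='a': π[32]=1 (border 'a')
j=33 s[j]='b': π[33]=2 (border 'ab')
j=34 s[j]='a': π[34]=3 (border 'aba')
j=35 s[j]='b': π[35]=4 (border 'abab')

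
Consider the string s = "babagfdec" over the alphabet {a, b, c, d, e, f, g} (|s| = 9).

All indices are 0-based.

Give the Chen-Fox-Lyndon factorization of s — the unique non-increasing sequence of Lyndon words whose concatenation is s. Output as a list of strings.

["b", "abagfdec"]

emit factor 1: 'b' (i=0, period=1)
emit factor 2: 'abagfdec' (i=1, period=8)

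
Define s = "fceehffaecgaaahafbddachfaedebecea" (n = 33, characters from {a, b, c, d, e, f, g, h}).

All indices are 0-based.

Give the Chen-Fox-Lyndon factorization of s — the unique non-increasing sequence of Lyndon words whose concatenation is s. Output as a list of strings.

emit factor 1: 'f' (i=0, period=1)
emit factor 2: 'ceehff' (i=1, period=6)
emit factor 3: 'aecg' (i=7, period=4)
emit factor 4: 'aaahafbddachfaedebece' (i=11, period=21)
emit factor 5: 'a' (i=32, period=1)

["f", "ceehff", "aecg", "aaahafbddachfaedebece", "a"]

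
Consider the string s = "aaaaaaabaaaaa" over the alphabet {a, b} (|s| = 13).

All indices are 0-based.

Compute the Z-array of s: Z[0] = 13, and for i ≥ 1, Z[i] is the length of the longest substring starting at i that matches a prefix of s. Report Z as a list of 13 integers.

Z[0]=13
i=1: i≥r, start 0; Z[1]=6 scan→box=[1,7)
i=2: min(r-i=5, Z[1]=6)=5; Z[2]=5
i=3: min(r-i=4, Z[2]=5)=4; Z[3]=4
i=4: min(r-i=3, Z[3]=4)=3; Z[4]=3
i=5: min(r-i=2, Z[4]=3)=2; Z[5]=2
i=6: min(r-i=1, Z[5]=2)=1; Z[6]=1
i=7: i≥r, start 0; Z[7]=0
i=8: i≥r, start 0; Z[8]=5 scan→box=[8,13)
i=9: min(r-i=4, Z[1]=6)=4; Z[9]=4
i=10: min(r-i=3, Z[2]=5)=3; Z[10]=3
i=11: min(r-i=2, Z[3]=4)=2; Z[11]=2
i=12: min(r-i=1, Z[4]=3)=1; Z[12]=1

[13, 6, 5, 4, 3, 2, 1, 0, 5, 4, 3, 2, 1]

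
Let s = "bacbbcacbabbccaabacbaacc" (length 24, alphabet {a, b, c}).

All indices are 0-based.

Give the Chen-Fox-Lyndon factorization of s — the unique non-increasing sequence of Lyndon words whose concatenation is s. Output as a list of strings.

["b", "acbbc", "acb", "abbcc", "aabacbaacc"]

emit factor 1: 'b' (i=0, period=1)
emit factor 2: 'acbbc' (i=1, period=5)
emit factor 3: 'acb' (i=6, period=3)
emit factor 4: 'abbcc' (i=9, period=5)
emit factor 5: 'aabacbaacc' (i=14, period=10)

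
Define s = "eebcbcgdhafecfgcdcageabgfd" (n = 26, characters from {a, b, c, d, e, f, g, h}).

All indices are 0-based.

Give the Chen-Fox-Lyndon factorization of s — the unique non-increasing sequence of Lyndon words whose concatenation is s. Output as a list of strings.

emit factor 1: 'e' (i=0, period=1)
emit factor 2: 'e' (i=1, period=1)
emit factor 3: 'bcbcgdh' (i=2, period=7)
emit factor 4: 'afecfgcdcage' (i=9, period=12)
emit factor 5: 'abgfd' (i=21, period=5)

["e", "e", "bcbcgdh", "afecfgcdcage", "abgfd"]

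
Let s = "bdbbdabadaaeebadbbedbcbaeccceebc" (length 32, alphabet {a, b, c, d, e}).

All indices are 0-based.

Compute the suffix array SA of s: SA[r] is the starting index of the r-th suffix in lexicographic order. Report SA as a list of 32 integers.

sorted suffixes:
  #0 SA[0]=9  'aaeebadbbedbcbaeccceebc'
  #1 SA[1]=5  'abadaaeebadbbedbcbaeccceebc'
  #2 SA[2]=7  'adaaeebadbbedbcbaeccceebc'
  #3 SA[3]=14  'adbbedbcbaeccceebc'
  #4 SA[4]=23  'aeccceebc'
  #5 SA[5]=10  'aeebadbbedbcbaeccceebc'
  #6 SA[6]=6  'badaaeebadbbedbcbaeccceebc'
  #7 SA[7]=13  'badbbedbcbaeccceebc'
  #8 SA[8]=22  'baeccceebc'
  #9 SA[9]=2  'bbdabadaaeebadbbedbcbaeccceebc'
  #10 SA[10]=16  'bbedbcbaeccceebc'
  #11 SA[11]=30  'bc'
  #12 SA[12]=20  'bcbaeccceebc'
  #13 SA[13]=3  'bdabadaaeebadbbedbcbaeccceebc'
  #14 SA[14]=0  'bdbbdabadaaeebadbbedbcbaeccceebc'
  #15 SA[15]=17  'bedbcbaeccceebc'
  #16 SA[16]=31  'c'
  #17 SA[17]=21  'cbaeccceebc'
  #18 SA[18]=25  'ccceebc'
  #19 SA[19]=26  'cceebc'
  #20 SA[20]=27  'ceebc'
  #21 SA[21]=8  'daaeebadbbedbcbaeccceebc'
  #22 SA[22]=4  'dabadaaeebadbbedbcbaeccceebc'
  #23 SA[23]=1  'dbbdabadaaeebadbbedbcbaeccceebc'
  #24 SA[24]=15  'dbbedbcbaeccceebc'
  #25 SA[25]=19  'dbcbaeccceebc'
  #26 SA[26]=12  'ebadbbedbcbaeccceebc'
  #27 SA[27]=29  'ebc'
  #28 SA[28]=24  'eccceebc'
  #29 SA[29]=18  'edbcbaeccceebc'
  #30 SA[30]=11  'eebadbbedbcbaeccceebc'
  #31 SA[31]=28  'eebc'

[9, 5, 7, 14, 23, 10, 6, 13, 22, 2, 16, 30, 20, 3, 0, 17, 31, 21, 25, 26, 27, 8, 4, 1, 15, 19, 12, 29, 24, 18, 11, 28]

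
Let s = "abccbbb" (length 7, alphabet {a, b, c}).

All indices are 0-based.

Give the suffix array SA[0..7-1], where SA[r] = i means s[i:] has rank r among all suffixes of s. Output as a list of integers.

rank→(start, suffix):
  0 → (0, 'abccbbb')
  1 → (6, 'b')
  2 → (5, 'bb')
  3 → (4, 'bbb')
  4 → (1, 'bccbbb')
  5 → (3, 'cbbb')
  6 → (2, 'ccbbb')

[0, 6, 5, 4, 1, 3, 2]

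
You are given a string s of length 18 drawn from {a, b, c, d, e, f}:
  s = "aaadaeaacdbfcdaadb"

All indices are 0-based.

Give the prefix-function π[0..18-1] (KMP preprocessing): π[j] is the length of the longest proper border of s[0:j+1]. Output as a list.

π[0] = 0
j=1 s[j]='a': π[1]=1 (border 'a')
j=2 s[j]='a': π[2]=2 (border 'aa')
j=3 s[j]='d': k: 2→1→0; π[3]=0 (border '')
j=4 s[j]='a': π[4]=1 (border 'a')
j=5 s[j]='e': k: 1→0; π[5]=0 (border '')
j=6 s[j]='a': π[6]=1 (border 'a')
j=7 s[j]='a': π[7]=2 (border 'aa')
j=8 s[j]='c': k: 2→1→0; π[8]=0 (border '')
j=9 s[j]='d': π[9]=0 (border '')
j=10 s[j]='b': π[10]=0 (border '')
j=11 s[j]='f': π[11]=0 (border '')
j=12 s[j]='c': π[12]=0 (border '')
j=13 s[j]='d': π[13]=0 (border '')
j=14 s[j]='a': π[14]=1 (border 'a')
j=15 s[j]='a': π[15]=2 (border 'aa')
j=16 s[j]='d': k: 2→1→0; π[16]=0 (border '')
j=17 s[j]='b': π[17]=0 (border '')

[0, 1, 2, 0, 1, 0, 1, 2, 0, 0, 0, 0, 0, 0, 1, 2, 0, 0]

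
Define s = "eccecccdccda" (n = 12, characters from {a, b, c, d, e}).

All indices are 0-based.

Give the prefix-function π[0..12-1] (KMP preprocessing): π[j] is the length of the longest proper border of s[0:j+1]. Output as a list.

π[0] = 0
j=1 s[j]='c': π[1]=0 (border '')
j=2 s[j]='c': π[2]=0 (border '')
j=3 s[j]='e': π[3]=1 (border 'e')
j=4 s[j]='c': π[4]=2 (border 'ec')
j=5 s[j]='c': π[5]=3 (border 'ecc')
j=6 s[j]='c': k: 3→0; π[6]=0 (border '')
j=7 s[j]='d': π[7]=0 (border '')
j=8 s[j]='c': π[8]=0 (border '')
j=9 s[j]='c': π[9]=0 (border '')
j=10 s[j]='d': π[10]=0 (border '')
j=11 s[j]='a': π[11]=0 (border '')

[0, 0, 0, 1, 2, 3, 0, 0, 0, 0, 0, 0]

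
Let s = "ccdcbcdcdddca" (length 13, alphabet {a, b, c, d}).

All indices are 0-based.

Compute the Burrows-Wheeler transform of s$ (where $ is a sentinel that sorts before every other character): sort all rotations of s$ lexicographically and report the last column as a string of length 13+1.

rank  rotation        last
    0  $ccdcbcdcdddca  a
    1  a$ccdcbcdcdddc  c
    2  bcdcdddca$ccdc  c
    3  ca$ccdcbcdcddd  d
    4  cbcdcdddca$ccd  d
    5  ccdcbcdcdddca$  $
    6  cdcbcdcdddca$c  c
    7  cdcdddca$ccdcb  b
    8  cdddca$ccdcbcd  d
    9  dca$ccdcbcdcdd  d
   10  dcbcdcdddca$cc  c
   11  dcdddca$ccdcbc  c
   12  ddca$ccdcbcdcd  d
   13  dddca$ccdcbcdc  c

accdd$cbddccdc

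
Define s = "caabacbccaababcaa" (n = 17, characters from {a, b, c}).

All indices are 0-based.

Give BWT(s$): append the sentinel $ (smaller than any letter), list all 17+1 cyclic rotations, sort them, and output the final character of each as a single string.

rank  rotation            last
    0  $caabacbccaababcaa  a
    1  a$caabacbccaababca  a
    2  aa$caabacbccaababc  c
    3  aababcaa$caabacbcc  c
    4  aabacbccaababcaa$c  c
    5  ababcaa$caabacbcca  a
    6  abacbccaababcaa$ca  a
    7  abcaa$caabacbccaab  b
    8  acbccaababcaa$caab  b
    9  babcaa$caabacbccaa  a
   10  bacbccaababcaa$caa  a
   11  bcaa$caabacbccaaba  a
   12  bccaababcaa$caabac  c
   13  caa$caabacbccaabab  b
   14  caababcaa$caabacbc  c
   15  caabacbccaababcaa$  $
   16  cbccaababcaa$caaba  a
   17  ccaababcaa$caabacb  b

aacccaabbaaacbc$ab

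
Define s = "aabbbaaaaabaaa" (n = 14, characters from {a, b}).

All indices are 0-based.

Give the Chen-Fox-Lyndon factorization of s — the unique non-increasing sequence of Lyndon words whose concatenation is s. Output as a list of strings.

["aabbb", "aaaaab", "a", "a", "a"]

emit factor 1: 'aabbb' (i=0, period=5)
emit factor 2: 'aaaaab' (i=5, period=6)
emit factor 3: 'a' (i=11, period=1)
emit factor 4: 'a' (i=12, period=1)
emit factor 5: 'a' (i=13, period=1)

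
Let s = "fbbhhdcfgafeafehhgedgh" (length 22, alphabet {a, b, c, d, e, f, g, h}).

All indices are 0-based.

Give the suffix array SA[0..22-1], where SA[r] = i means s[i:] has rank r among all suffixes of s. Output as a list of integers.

rank | idx | suffix
   0 |   9 | afeafehhgedgh
   1 |  12 | afehhgedgh
   2 |   1 | bbhhdcfgafeafehhgedgh
   3 |   2 | bhhdcfgafeafehhgedgh
   4 |   6 | cfgafeafehhgedgh
   5 |   5 | dcfgafeafehhgedgh
   6 |  19 | dgh
   7 |  11 | eafehhgedgh
   8 |  18 | edgh
   9 |  14 | ehhgedgh
  10 |   0 | fbbhhdcfgafeafehhgedgh
  11 |  10 | feafehhgedgh
  12 |  13 | fehhgedgh
  13 |   7 | fgafeafehhgedgh
  14 |   8 | gafeafehhgedgh
  15 |  17 | gedgh
  16 |  20 | gh
  17 |  21 | h
  18 |   4 | hdcfgafeafehhgedgh
  19 |  16 | hgedgh
  20 |   3 | hhdcfgafeafehhgedgh
  21 |  15 | hhgedgh

[9, 12, 1, 2, 6, 5, 19, 11, 18, 14, 0, 10, 13, 7, 8, 17, 20, 21, 4, 16, 3, 15]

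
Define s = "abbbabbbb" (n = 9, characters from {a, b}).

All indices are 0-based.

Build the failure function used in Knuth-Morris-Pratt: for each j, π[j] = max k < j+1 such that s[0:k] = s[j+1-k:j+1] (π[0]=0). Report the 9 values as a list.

[0, 0, 0, 0, 1, 2, 3, 4, 0]

π[0] = 0
j=1 s[j]='b': π[1]=0 (border '')
j=2 s[j]='b': π[2]=0 (border '')
j=3 s[j]='b': π[3]=0 (border '')
j=4 s[j]='a': π[4]=1 (border 'a')
j=5 s[j]='b': π[5]=2 (border 'ab')
j=6 s[j]='b': π[6]=3 (border 'abb')
j=7 s[j]='b': π[7]=4 (border 'abbb')
j=8 s[j]='b': k: 4→0; π[8]=0 (border '')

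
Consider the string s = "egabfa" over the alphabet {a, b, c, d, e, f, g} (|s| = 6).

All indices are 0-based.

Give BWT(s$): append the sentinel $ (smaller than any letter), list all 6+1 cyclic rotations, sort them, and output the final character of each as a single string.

rank  rotation last
    0  $egabfa  a
    1  a$egabf  f
    2  abfa$eg  g
    3  bfa$ega  a
    4  egabfa$  $
    5  fa$egab  b
    6  gabfa$e  e

afga$be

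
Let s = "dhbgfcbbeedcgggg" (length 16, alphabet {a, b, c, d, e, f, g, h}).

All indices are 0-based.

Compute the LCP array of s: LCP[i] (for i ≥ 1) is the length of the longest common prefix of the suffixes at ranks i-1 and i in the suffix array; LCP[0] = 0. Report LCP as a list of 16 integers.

[0, 1, 1, 0, 1, 0, 1, 0, 1, 0, 0, 1, 1, 2, 3, 0]

rank | idx | suffix
   0 |   6 | bbeedcgggg
   1 |   7 | beedcgggg
   2 |   2 | bgfcbbeedcgggg
   3 |   5 | cbbeedcgggg
   4 |  11 | cgggg
   5 |  10 | dcgggg
   6 |   0 | dhbgfcbbeedcgggg
   7 |   9 | edcgggg
   8 |   8 | eedcgggg
   9 |   4 | fcbbeedcgggg
  10 |  15 | g
  11 |   3 | gfcbbeedcgggg
  12 |  14 | gg
  13 |  13 | ggg
  14 |  12 | gggg
  15 |   1 | hbgfcbbeedcgggg

SA = [6, 7, 2, 5, 11, 10, 0, 9, 8, 4, 15, 3, 14, 13, 12, 1]
[i] adj suffixes → lcp
  [1] 6/7 → 1 ('b')
  [2] 7/2 → 1 ('b')
  [3] 2/5 → 0 ('')
  [4] 5/11 → 1 ('c')
  [5] 11/10 → 0 ('')
  [6] 10/0 → 1 ('d')
  [7] 0/9 → 0 ('')
  [8] 9/8 → 1 ('e')
  [9] 8/4 → 0 ('')
  [10] 4/15 → 0 ('')
  [11] 15/3 → 1 ('g')
  [12] 3/14 → 1 ('g')
  [13] 14/13 → 2 ('gg')
  [14] 13/12 → 3 ('ggg')
  [15] 12/1 → 0 ('')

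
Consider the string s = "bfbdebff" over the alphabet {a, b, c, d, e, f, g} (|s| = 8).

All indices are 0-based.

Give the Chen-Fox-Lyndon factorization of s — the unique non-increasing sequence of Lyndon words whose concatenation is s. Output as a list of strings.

["bf", "bdebff"]

emit factor 1: 'bf' (i=0, period=2)
emit factor 2: 'bdebff' (i=2, period=6)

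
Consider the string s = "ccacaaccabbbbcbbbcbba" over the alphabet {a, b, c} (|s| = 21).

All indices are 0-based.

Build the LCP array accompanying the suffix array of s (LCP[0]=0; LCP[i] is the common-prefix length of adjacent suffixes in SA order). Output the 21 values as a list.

rank→(start, suffix):
  0 → (20, 'a')
  1 → (4, 'aaccabbbbcbbbcbba')
  2 → (8, 'abbbbcbbbcbba')
  3 → (2, 'acaaccabbbbcbbbcbba')
  4 → (5, 'accabbbbcbbbcbba')
  5 → (19, 'ba')
  6 → (18, 'bba')
  7 → (9, 'bbbbcbbbcbba')
  8 → (14, 'bbbcbba')
  9 → (10, 'bbbcbbbcbba')
  10 → (15, 'bbcbba')
  11 → (11, 'bbcbbbcbba')
  12 → (16, 'bcbba')
  13 → (12, 'bcbbbcbba')
  14 → (3, 'caaccabbbbcbbbcbba')
  15 → (7, 'cabbbbcbbbcbba')
  16 → (1, 'cacaaccabbbbcbbbcbba')
  17 → (17, 'cbba')
  18 → (13, 'cbbbcbba')
  19 → (6, 'ccabbbbcbbbcbba')
  20 → (0, 'ccacaaccabbbbcbbbcbba')

SA = [20, 4, 8, 2, 5, 19, 18, 9, 14, 10, 15, 11, 16, 12, 3, 7, 1, 17, 13, 6, 0]
i: (SA[i-1],SA[i]) lcp shared
  1: (20,4) 1 'a'
  2: (4,8) 1 'a'
  3: (8,2) 1 'a'
  4: (2,5) 2 'ac'
  5: (5,19) 0 ''
  6: (19,18) 1 'b'
  7: (18,9) 2 'bb'
  8: (9,14) 3 'bbb'
  9: (14,10) 6 'bbbcbb'
  10: (10,15) 2 'bb'
  11: (15,11) 5 'bbcbb'
  12: (11,16) 1 'b'
  13: (16,12) 4 'bcbb'
  14: (12,3) 0 ''
  15: (3,7) 2 'ca'
  16: (7,1) 2 'ca'
  17: (1,17) 1 'c'
  18: (17,13) 3 'cbb'
  19: (13,6) 1 'c'
  20: (6,0) 3 'cca'

[0, 1, 1, 1, 2, 0, 1, 2, 3, 6, 2, 5, 1, 4, 0, 2, 2, 1, 3, 1, 3]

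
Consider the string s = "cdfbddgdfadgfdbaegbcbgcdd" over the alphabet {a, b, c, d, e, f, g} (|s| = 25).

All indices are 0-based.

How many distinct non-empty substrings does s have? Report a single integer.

sorted suffixes:
  #0 SA[0]=9  'adgfdbaegbcbgcdd'
  #1 SA[1]=15  'aegbcbgcdd'
  #2 SA[2]=14  'baegbcbgcdd'
  #3 SA[3]=18  'bcbgcdd'
  #4 SA[4]=3  'bddgdfadgfdbaegbcbgcdd'
  #5 SA[5]=20  'bgcdd'
  #6 SA[6]=19  'cbgcdd'
  #7 SA[7]=22  'cdd'
  #8 SA[8]=0  'cdfbddgdfadgfdbaegbcbgcdd'
  #9 SA[9]=24  'd'
  #10 SA[10]=13  'dbaegbcbgcdd'
  #11 SA[11]=23  'dd'
  #12 SA[12]=4  'ddgdfadgfdbaegbcbgcdd'
  #13 SA[13]=7  'dfadgfdbaegbcbgcdd'
  #14 SA[14]=1  'dfbddgdfadgfdbaegbcbgcdd'
  #15 SA[15]=5  'dgdfadgfdbaegbcbgcdd'
  #16 SA[16]=10  'dgfdbaegbcbgcdd'
  #17 SA[17]=16  'egbcbgcdd'
  #18 SA[18]=8  'fadgfdbaegbcbgcdd'
  #19 SA[19]=2  'fbddgdfadgfdbaegbcbgcdd'
  #20 SA[20]=12  'fdbaegbcbgcdd'
  #21 SA[21]=17  'gbcbgcdd'
  #22 SA[22]=21  'gcdd'
  #23 SA[23]=6  'gdfadgfdbaegbcbgcdd'
  #24 SA[24]=11  'gfdbaegbcbgcdd'

SA = [9, 15, 14, 18, 3, 20, 19, 22, 0, 24, 13, 23, 4, 7, 1, 5, 10, 16, 8, 2, 12, 17, 21, 6, 11]
[i] adj suffixes → lcp
  [1] 9/15 → 1 ('a')
  [2] 15/14 → 0 ('')
  [3] 14/18 → 1 ('b')
  [4] 18/3 → 1 ('b')
  [5] 3/20 → 1 ('b')
  [6] 20/19 → 0 ('')
  [7] 19/22 → 1 ('c')
  [8] 22/0 → 2 ('cd')
  [9] 0/24 → 0 ('')
  [10] 24/13 → 1 ('d')
  [11] 13/23 → 1 ('d')
  [12] 23/4 → 2 ('dd')
  [13] 4/7 → 1 ('d')
  [14] 7/1 → 2 ('df')
  [15] 1/5 → 1 ('d')
  [16] 5/10 → 2 ('dg')
  [17] 10/16 → 0 ('')
  [18] 16/8 → 0 ('')
  [19] 8/2 → 1 ('f')
  [20] 2/12 → 1 ('f')
  [21] 12/17 → 0 ('')
  [22] 17/21 → 1 ('g')
  [23] 21/6 → 1 ('g')
  [24] 6/11 → 1 ('g')

n(n+1)/2 = 25·26/2 = 325
Σ LCP = 0 + 1 + 0 + 1 + 1 + 1 + 0 + 1 + 2 + 0 + 1 + 1 + 2 + 1 + 2 + 1 + 2 + 0 + 0 + 1 + 1 + 0 + 1 + 1 + 1 = 22
distinct = 325 − 22 = 303

303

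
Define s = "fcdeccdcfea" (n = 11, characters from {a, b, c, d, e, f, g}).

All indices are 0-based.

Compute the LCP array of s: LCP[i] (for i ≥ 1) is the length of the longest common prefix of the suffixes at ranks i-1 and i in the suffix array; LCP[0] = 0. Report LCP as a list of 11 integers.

rank | idx | suffix
   0 |  10 | a
   1 |   4 | ccdcfea
   2 |   5 | cdcfea
   3 |   1 | cdeccdcfea
   4 |   7 | cfea
   5 |   6 | dcfea
   6 |   2 | deccdcfea
   7 |   9 | ea
   8 |   3 | eccdcfea
   9 |   0 | fcdeccdcfea
  10 |   8 | fea

SA = [10, 4, 5, 1, 7, 6, 2, 9, 3, 0, 8]
[i] adj suffixes → lcp
  [1] 10/4 → 0 ('')
  [2] 4/5 → 1 ('c')
  [3] 5/1 → 2 ('cd')
  [4] 1/7 → 1 ('c')
  [5] 7/6 → 0 ('')
  [6] 6/2 → 1 ('d')
  [7] 2/9 → 0 ('')
  [8] 9/3 → 1 ('e')
  [9] 3/0 → 0 ('')
  [10] 0/8 → 1 ('f')

[0, 0, 1, 2, 1, 0, 1, 0, 1, 0, 1]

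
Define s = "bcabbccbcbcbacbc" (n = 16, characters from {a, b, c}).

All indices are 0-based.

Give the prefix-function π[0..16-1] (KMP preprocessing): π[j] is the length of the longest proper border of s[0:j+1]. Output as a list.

π[0] = 0
j=1 s[j]='c': π[1]=0 (border '')
j=2 s[j]='a': π[2]=0 (border '')
j=3 s[j]='b': π[3]=1 (border 'b')
j=4 s[j]='b': k: 1→0; π[4]=1 (border 'b')
j=5 s[j]='c': π[5]=2 (border 'bc')
j=6 s[j]='c': k: 2→0; π[6]=0 (border '')
j=7 s[j]='b': π[7]=1 (border 'b')
j=8 s[j]='c': π[8]=2 (border 'bc')
j=9 s[j]='b': k: 2→0; π[9]=1 (border 'b')
j=10 s[j]='c': π[10]=2 (border 'bc')
j=11 s[j]='b': k: 2→0; π[11]=1 (border 'b')
j=12 s[j]='a': k: 1→0; π[12]=0 (border '')
j=13 s[j]='c': π[13]=0 (border '')
j=14 s[j]='b': π[14]=1 (border 'b')
j=15 s[j]='c': π[15]=2 (border 'bc')

[0, 0, 0, 1, 1, 2, 0, 1, 2, 1, 2, 1, 0, 0, 1, 2]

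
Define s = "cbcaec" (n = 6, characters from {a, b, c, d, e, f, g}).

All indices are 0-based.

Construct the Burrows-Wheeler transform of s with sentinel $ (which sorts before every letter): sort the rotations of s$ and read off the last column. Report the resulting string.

rank  rotation last
    0  $cbcaec  c
    1  aec$cbc  c
    2  bcaec$c  c
    3  c$cbcae  e
    4  caec$cb  b
    5  cbcaec$  $
    6  ec$cbca  a

ccceb$a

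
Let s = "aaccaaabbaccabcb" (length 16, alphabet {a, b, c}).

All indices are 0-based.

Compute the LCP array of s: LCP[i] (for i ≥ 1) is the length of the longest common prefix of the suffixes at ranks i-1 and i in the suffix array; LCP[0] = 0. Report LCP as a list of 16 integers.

rank→(start, suffix):
  0 → (4, 'aaabbaccabcb')
  1 → (5, 'aabbaccabcb')
  2 → (0, 'aaccaaabbaccabcb')
  3 → (6, 'abbaccabcb')
  4 → (12, 'abcb')
  5 → (1, 'accaaabbaccabcb')
  6 → (9, 'accabcb')
  7 → (15, 'b')
  8 → (8, 'baccabcb')
  9 → (7, 'bbaccabcb')
  10 → (13, 'bcb')
  11 → (3, 'caaabbaccabcb')
  12 → (11, 'cabcb')
  13 → (14, 'cb')
  14 → (2, 'ccaaabbaccabcb')
  15 → (10, 'ccabcb')

SA = [4, 5, 0, 6, 12, 1, 9, 15, 8, 7, 13, 3, 11, 14, 2, 10]
i: (SA[i-1],SA[i]) lcp shared
  1: (4,5) 2 'aa'
  2: (5,0) 2 'aa'
  3: (0,6) 1 'a'
  4: (6,12) 2 'ab'
  5: (12,1) 1 'a'
  6: (1,9) 4 'acca'
  7: (9,15) 0 ''
  8: (15,8) 1 'b'
  9: (8,7) 1 'b'
  10: (7,13) 1 'b'
  11: (13,3) 0 ''
  12: (3,11) 2 'ca'
  13: (11,14) 1 'c'
  14: (14,2) 1 'c'
  15: (2,10) 3 'cca'

[0, 2, 2, 1, 2, 1, 4, 0, 1, 1, 1, 0, 2, 1, 1, 3]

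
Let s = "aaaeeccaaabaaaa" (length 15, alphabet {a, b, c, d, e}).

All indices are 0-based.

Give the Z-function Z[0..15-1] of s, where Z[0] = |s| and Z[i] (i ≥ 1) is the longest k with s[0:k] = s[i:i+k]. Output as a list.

Z[0]=15
i=1: fresh scan; Z[1]=2 grow→box=[1,3)
i=2: min(r-i=1, Z[1]=2)=1; Z[2]=1
i=3: fresh scan; Z[3]=0
i=4: fresh scan; Z[4]=0
i=5: fresh scan; Z[5]=0
i=6: fresh scan; Z[6]=0
i=7: fresh scan; Z[7]=3 grow→box=[7,10)
i=8: min(r-i=2, Z[1]=2)=2; Z[8]=2
i=9: min(r-i=1, Z[2]=1)=1; Z[9]=1
i=10: fresh scan; Z[10]=0
i=11: fresh scan; Z[11]=3 grow→box=[11,14)
i=12: min(r-i=2, Z[1]=2)=2; Z[12]=3 grow→box=[12,15)
i=13: min(r-i=2, Z[1]=2)=2; Z[13]=2
i=14: min(r-i=1, Z[2]=1)=1; Z[14]=1

[15, 2, 1, 0, 0, 0, 0, 3, 2, 1, 0, 3, 3, 2, 1]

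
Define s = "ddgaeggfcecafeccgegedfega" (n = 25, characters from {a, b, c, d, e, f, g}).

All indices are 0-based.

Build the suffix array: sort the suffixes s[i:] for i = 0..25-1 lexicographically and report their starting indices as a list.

rank | idx | suffix
   0 |  24 | a
   1 |   3 | aeggfcecafeccgegedfega
   2 |  11 | afeccgegedfega
   3 |  10 | cafeccgegedfega
   4 |  14 | ccgegedfega
   5 |   8 | cecafeccgegedfega
   6 |  15 | cgegedfega
   7 |   0 | ddgaeggfcecafeccgegedfega
   8 |  20 | dfega
   9 |   1 | dgaeggfcecafeccgegedfega
  10 |   9 | ecafeccgegedfega
  11 |  13 | eccgegedfega
  12 |  19 | edfega
  13 |  22 | ega
  14 |  17 | egedfega
  15 |   4 | eggfcecafeccgegedfega
  16 |   7 | fcecafeccgegedfega
  17 |  12 | feccgegedfega
  18 |  21 | fega
  19 |  23 | ga
  20 |   2 | gaeggfcecafeccgegedfega
  21 |  18 | gedfega
  22 |  16 | gegedfega
  23 |   6 | gfcecafeccgegedfega
  24 |   5 | ggfcecafeccgegedfega

[24, 3, 11, 10, 14, 8, 15, 0, 20, 1, 9, 13, 19, 22, 17, 4, 7, 12, 21, 23, 2, 18, 16, 6, 5]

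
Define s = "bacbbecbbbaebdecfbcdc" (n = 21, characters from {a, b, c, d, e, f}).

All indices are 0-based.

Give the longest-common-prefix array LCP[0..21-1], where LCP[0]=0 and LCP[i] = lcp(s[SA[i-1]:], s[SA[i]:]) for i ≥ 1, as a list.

[0, 1, 0, 2, 1, 2, 2, 1, 1, 1, 0, 1, 3, 1, 1, 0, 1, 0, 1, 2, 0]

rank | idx | suffix
   0 |   1 | acbbecbbbaebdecfbcdc
   1 |  10 | aebdecfbcdc
   2 |   0 | bacbbecbbbaebdecfbcdc
   3 |   9 | baebdecfbcdc
   4 |   8 | bbaebdecfbcdc
   5 |   7 | bbbaebdecfbcdc
   6 |   3 | bbecbbbaebdecfbcdc
   7 |  17 | bcdc
   8 |  12 | bdecfbcdc
   9 |   4 | becbbbaebdecfbcdc
  10 |  20 | c
  11 |   6 | cbbbaebdecfbcdc
  12 |   2 | cbbecbbbaebdecfbcdc
  13 |  18 | cdc
  14 |  15 | cfbcdc
  15 |  19 | dc
  16 |  13 | decfbcdc
  17 |  11 | ebdecfbcdc
  18 |   5 | ecbbbaebdecfbcdc
  19 |  14 | ecfbcdc
  20 |  16 | fbcdc

SA = [1, 10, 0, 9, 8, 7, 3, 17, 12, 4, 20, 6, 2, 18, 15, 19, 13, 11, 5, 14, 16]
[i] adj suffixes → lcp
  [1] 1/10 → 1 ('a')
  [2] 10/0 → 0 ('')
  [3] 0/9 → 2 ('ba')
  [4] 9/8 → 1 ('b')
  [5] 8/7 → 2 ('bb')
  [6] 7/3 → 2 ('bb')
  [7] 3/17 → 1 ('b')
  [8] 17/12 → 1 ('b')
  [9] 12/4 → 1 ('b')
  [10] 4/20 → 0 ('')
  [11] 20/6 → 1 ('c')
  [12] 6/2 → 3 ('cbb')
  [13] 2/18 → 1 ('c')
  [14] 18/15 → 1 ('c')
  [15] 15/19 → 0 ('')
  [16] 19/13 → 1 ('d')
  [17] 13/11 → 0 ('')
  [18] 11/5 → 1 ('e')
  [19] 5/14 → 2 ('ec')
  [20] 14/16 → 0 ('')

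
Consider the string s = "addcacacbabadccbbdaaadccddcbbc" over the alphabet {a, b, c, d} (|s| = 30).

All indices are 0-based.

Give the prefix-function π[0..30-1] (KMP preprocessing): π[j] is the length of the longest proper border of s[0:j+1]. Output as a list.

π[0] = 0
j=1 s[j]='d': π[1]=0 (border '')
j=2 s[j]='d': π[2]=0 (border '')
j=3 s[j]='c': π[3]=0 (border '')
j=4 s[j]='a': π[4]=1 (border 'a')
j=5 s[j]='c': k: 1→0; π[5]=0 (border '')
j=6 s[j]='a': π[6]=1 (border 'a')
j=7 s[j]='c': k: 1→0; π[7]=0 (border '')
j=8 s[j]='b': π[8]=0 (border '')
j=9 s[j]='a': π[9]=1 (border 'a')
j=10 s[j]='b': k: 1→0; π[10]=0 (border '')
j=11 s[j]='a': π[11]=1 (border 'a')
j=12 s[j]='d': π[12]=2 (border 'ad')
j=13 s[j]='c': k: 2→0; π[13]=0 (border '')
j=14 s[j]='c': π[14]=0 (border '')
j=15 s[j]='b': π[15]=0 (border '')
j=16 s[j]='b': π[16]=0 (border '')
j=17 s[j]='d': π[17]=0 (border '')
j=18 s[j]='a': π[18]=1 (border 'a')
j=19 s[j]='a': k: 1→0; π[19]=1 (border 'a')
j=20 s[j]='a': k: 1→0; π[20]=1 (border 'a')
j=21 s[j]='d': π[21]=2 (border 'ad')
j=22 s[j]='c': k: 2→0; π[22]=0 (border '')
j=23 s[j]='c': π[23]=0 (border '')
j=24 s[j]='d': π[24]=0 (border '')
j=25 s[j]='d': π[25]=0 (border '')
j=26 s[j]='c': π[26]=0 (border '')
j=27 s[j]='b': π[27]=0 (border '')
j=28 s[j]='b': π[28]=0 (border '')
j=29 s[j]='c': π[29]=0 (border '')

[0, 0, 0, 0, 1, 0, 1, 0, 0, 1, 0, 1, 2, 0, 0, 0, 0, 0, 1, 1, 1, 2, 0, 0, 0, 0, 0, 0, 0, 0]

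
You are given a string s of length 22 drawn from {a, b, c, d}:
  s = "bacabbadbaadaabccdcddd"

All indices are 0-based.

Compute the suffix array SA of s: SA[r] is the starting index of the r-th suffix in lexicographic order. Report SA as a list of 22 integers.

[12, 9, 3, 13, 1, 10, 6, 8, 0, 5, 4, 14, 2, 15, 16, 18, 21, 11, 7, 17, 20, 19]

rank | idx | suffix
   0 |  12 | aabccdcddd
   1 |   9 | aadaabccdcddd
   2 |   3 | abbadbaadaabccdcddd
   3 |  13 | abccdcddd
   4 |   1 | acabbadbaadaabccdcddd
   5 |  10 | adaabccdcddd
   6 |   6 | adbaadaabccdcddd
   7 |   8 | baadaabccdcddd
   8 |   0 | bacabbadbaadaabccdcddd
   9 |   5 | badbaadaabccdcddd
  10 |   4 | bbadbaadaabccdcddd
  11 |  14 | bccdcddd
  12 |   2 | cabbadbaadaabccdcddd
  13 |  15 | ccdcddd
  14 |  16 | cdcddd
  15 |  18 | cddd
  16 |  21 | d
  17 |  11 | daabccdcddd
  18 |   7 | dbaadaabccdcddd
  19 |  17 | dcddd
  20 |  20 | dd
  21 |  19 | ddd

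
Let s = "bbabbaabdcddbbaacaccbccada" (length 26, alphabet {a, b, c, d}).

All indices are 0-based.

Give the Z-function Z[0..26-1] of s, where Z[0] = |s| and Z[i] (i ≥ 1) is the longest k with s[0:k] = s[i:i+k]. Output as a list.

Z[0]=26
i=1: outside box; Z[1]=1 scan→box=[1,2)
i=2: outside box; Z[2]=0
i=3: outside box; Z[3]=3 scan→box=[3,6)
i=4: min(r-i=2, Z[1]=1)=1; Z[4]=1
i=5: min(r-i=1, Z[2]=0)=0; Z[5]=0
i=6: outside box; Z[6]=0
i=7: outside box; Z[7]=1 scan→box=[7,8)
i=8: outside box; Z[8]=0
i=9: outside box; Z[9]=0
i=10: outside box; Z[10]=0
i=11: outside box; Z[11]=0
i=12: outside box; Z[12]=3 scan→box=[12,15)
i=13: min(r-i=2, Z[1]=1)=1; Z[13]=1
i=14: min(r-i=1, Z[2]=0)=0; Z[14]=0
i=15: outside box; Z[15]=0
i=16: outside box; Z[16]=0
i=17: outside box; Z[17]=0
i=18: outside box; Z[18]=0
i=19: outside box; Z[19]=0
i=20: outside box; Z[20]=1 scan→box=[20,21)
i=21: outside box; Z[21]=0
i=22: outside box; Z[22]=0
i=23: outside box; Z[23]=0
i=24: outside box; Z[24]=0
i=25: outside box; Z[25]=0

[26, 1, 0, 3, 1, 0, 0, 1, 0, 0, 0, 0, 3, 1, 0, 0, 0, 0, 0, 0, 1, 0, 0, 0, 0, 0]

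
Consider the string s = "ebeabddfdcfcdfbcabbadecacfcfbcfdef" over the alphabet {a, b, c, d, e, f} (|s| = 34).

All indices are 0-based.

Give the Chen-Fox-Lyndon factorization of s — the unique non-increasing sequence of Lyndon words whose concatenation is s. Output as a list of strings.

["e", "be", "abddfdcfcdfbc", "abbadecacfcfbcfdef"]

emit factor 1: 'e' (i=0, period=1)
emit factor 2: 'be' (i=1, period=2)
emit factor 3: 'abddfdcfcdfbc' (i=3, period=13)
emit factor 4: 'abbadecacfcfbcfdef' (i=16, period=18)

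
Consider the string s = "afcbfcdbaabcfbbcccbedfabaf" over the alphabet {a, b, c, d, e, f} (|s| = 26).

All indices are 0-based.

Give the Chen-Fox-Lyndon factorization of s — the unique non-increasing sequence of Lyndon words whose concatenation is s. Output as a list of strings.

["afcbfcdb", "aabcfbbcccbedfabaf"]

emit factor 1: 'afcbfcdb' (i=0, period=8)
emit factor 2: 'aabcfbbcccbedfabaf' (i=8, period=18)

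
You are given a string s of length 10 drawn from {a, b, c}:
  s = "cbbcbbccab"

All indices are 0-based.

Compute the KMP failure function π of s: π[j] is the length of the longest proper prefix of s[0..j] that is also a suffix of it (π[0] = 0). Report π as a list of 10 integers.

π[0] = 0
j=1 s[j]='b': π[1]=0 (border '')
j=2 s[j]='b': π[2]=0 (border '')
j=3 s[j]='c': π[3]=1 (border 'c')
j=4 s[j]='b': π[4]=2 (border 'cb')
j=5 s[j]='b': π[5]=3 (border 'cbb')
j=6 s[j]='c': π[6]=4 (border 'cbbc')
j=7 s[j]='c': k: 4→1→0; π[7]=1 (border 'c')
j=8 s[j]='a': k: 1→0; π[8]=0 (border '')
j=9 s[j]='b': π[9]=0 (border '')

[0, 0, 0, 1, 2, 3, 4, 1, 0, 0]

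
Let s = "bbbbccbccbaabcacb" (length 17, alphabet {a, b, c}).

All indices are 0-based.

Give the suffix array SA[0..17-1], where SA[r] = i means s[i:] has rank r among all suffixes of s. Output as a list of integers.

rank→(start, suffix):
  0 → (10, 'aabcacb')
  1 → (11, 'abcacb')
  2 → (14, 'acb')
  3 → (16, 'b')
  4 → (9, 'baabcacb')
  5 → (0, 'bbbbccbccbaabcacb')
  6 → (1, 'bbbccbccbaabcacb')
  7 → (2, 'bbccbccbaabcacb')
  8 → (12, 'bcacb')
  9 → (6, 'bccbaabcacb')
  10 → (3, 'bccbccbaabcacb')
  11 → (13, 'cacb')
  12 → (15, 'cb')
  13 → (8, 'cbaabcacb')
  14 → (5, 'cbccbaabcacb')
  15 → (7, 'ccbaabcacb')
  16 → (4, 'ccbccbaabcacb')

[10, 11, 14, 16, 9, 0, 1, 2, 12, 6, 3, 13, 15, 8, 5, 7, 4]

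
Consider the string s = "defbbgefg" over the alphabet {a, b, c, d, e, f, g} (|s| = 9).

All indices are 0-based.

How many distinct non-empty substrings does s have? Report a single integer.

rank | idx | suffix
   0 |   3 | bbgefg
   1 |   4 | bgefg
   2 |   0 | defbbgefg
   3 |   1 | efbbgefg
   4 |   6 | efg
   5 |   2 | fbbgefg
   6 |   7 | fg
   7 |   8 | g
   8 |   5 | gefg

SA = [3, 4, 0, 1, 6, 2, 7, 8, 5]
i: (SA[i-1],SA[i]) lcp shared
  1: (3,4) 1 'b'
  2: (4,0) 0 ''
  3: (0,1) 0 ''
  4: (1,6) 2 'ef'
  5: (6,2) 0 ''
  6: (2,7) 1 'f'
  7: (7,8) 0 ''
  8: (8,5) 1 'g'

n(n+1)/2 = 9·10/2 = 45
Σ LCP = 0 + 1 + 0 + 0 + 2 + 0 + 1 + 0 + 1 = 5
distinct = 45 − 5 = 40

40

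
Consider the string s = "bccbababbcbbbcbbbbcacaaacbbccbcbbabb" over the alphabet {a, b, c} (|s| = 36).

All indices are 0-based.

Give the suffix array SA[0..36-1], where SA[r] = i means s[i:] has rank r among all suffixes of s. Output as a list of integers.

[21, 22, 4, 33, 6, 19, 23, 35, 3, 32, 5, 34, 31, 14, 15, 10, 16, 11, 7, 25, 17, 29, 12, 8, 0, 26, 20, 18, 2, 30, 13, 9, 24, 28, 1, 27]

rank | idx | suffix
   0 |  21 | aaacbbccbcbbabb
   1 |  22 | aacbbccbcbbabb
   2 |   4 | ababbcbbbcbbbbcacaaacbbccbcbbabb
   3 |  33 | abb
   4 |   6 | abbcbbbcbbbbcacaaacbbccbcbbabb
   5 |  19 | acaaacbbccbcbbabb
   6 |  23 | acbbccbcbbabb
   7 |  35 | b
   8 |   3 | bababbcbbbcbbbbcacaaacbbccbcbbabb
   9 |  32 | babb
  10 |   5 | babbcbbbcbbbbcacaaacbbccbcbbabb
  11 |  34 | bb
  12 |  31 | bbabb
  13 |  14 | bbbbcacaaacbbccbcbbabb
  14 |  15 | bbbcacaaacbbccbcbbabb
  15 |  10 | bbbcbbbbcacaaacbbccbcbbabb
  16 |  16 | bbcacaaacbbccbcbbabb
  17 |  11 | bbcbbbbcacaaacbbccbcbbabb
  18 |   7 | bbcbbbcbbbbcacaaacbbccbcbbabb
  19 |  25 | bbccbcbbabb
  20 |  17 | bcacaaacbbccbcbbabb
  21 |  29 | bcbbabb
  22 |  12 | bcbbbbcacaaacbbccbcbbabb
  23 |   8 | bcbbbcbbbbcacaaacbbccbcbbabb
  24 |   0 | bccbababbcbbbcbbbbcacaaacbbccbcbbabb
  25 |  26 | bccbcbbabb
  26 |  20 | caaacbbccbcbbabb
  27 |  18 | cacaaacbbccbcbbabb
  28 |   2 | cbababbcbbbcbbbbcacaaacbbccbcbbabb
  29 |  30 | cbbabb
  30 |  13 | cbbbbcacaaacbbccbcbbabb
  31 |   9 | cbbbcbbbbcacaaacbbccbcbbabb
  32 |  24 | cbbccbcbbabb
  33 |  28 | cbcbbabb
  34 |   1 | ccbababbcbbbcbbbbcacaaacbbccbcbbabb
  35 |  27 | ccbcbbabb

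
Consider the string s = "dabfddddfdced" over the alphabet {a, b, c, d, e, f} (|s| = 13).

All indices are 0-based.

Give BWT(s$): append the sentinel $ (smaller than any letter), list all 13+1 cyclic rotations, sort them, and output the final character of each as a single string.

rank  rotation        last
    0  $dabfddddfdced  d
    1  abfddddfdced$d  d
    2  bfddddfdced$da  a
    3  ced$dabfddddfd  d
    4  d$dabfddddfdce  e
    5  dabfddddfdced$  $
    6  dced$dabfddddf  f
    7  ddddfdced$dabf  f
    8  dddfdced$dabfd  d
    9  ddfdced$dabfdd  d
   10  dfdced$dabfddd  d
   11  ed$dabfddddfdc  c
   12  fdced$dabfdddd  d
   13  fddddfdced$dab  b

ddade$ffdddcdb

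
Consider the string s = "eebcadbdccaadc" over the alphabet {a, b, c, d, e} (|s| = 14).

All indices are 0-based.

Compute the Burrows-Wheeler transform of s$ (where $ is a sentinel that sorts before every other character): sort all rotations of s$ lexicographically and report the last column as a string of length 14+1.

rank  rotation         last
    0  $eebcadbdccaadc  c
    1  aadc$eebcadbdcc  c
    2  adbdccaadc$eebc  c
    3  adc$eebcadbdcca  a
    4  bcadbdccaadc$ee  e
    5  bdccaadc$eebcad  d
    6  c$eebcadbdccaad  d
    7  caadc$eebcadbdc  c
    8  cadbdccaadc$eeb  b
    9  ccaadc$eebcadbd  d
   10  dbdccaadc$eebca  a
   11  dc$eebcadbdccaa  a
   12  dccaadc$eebcadb  b
   13  ebcadbdccaadc$e  e
   14  eebcadbdccaadc$  $

cccaeddcbdaabe$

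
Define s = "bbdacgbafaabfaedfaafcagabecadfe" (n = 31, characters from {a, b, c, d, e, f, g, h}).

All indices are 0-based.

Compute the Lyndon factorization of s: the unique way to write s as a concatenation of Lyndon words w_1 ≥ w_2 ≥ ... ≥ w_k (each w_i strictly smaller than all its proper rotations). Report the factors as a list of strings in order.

["bbd", "acgbaf", "aabfaedfaafcagabecadfe"]

emit factor 1: 'bbd' (i=0, period=3)
emit factor 2: 'acgbaf' (i=3, period=6)
emit factor 3: 'aabfaedfaafcagabecadfe' (i=9, period=22)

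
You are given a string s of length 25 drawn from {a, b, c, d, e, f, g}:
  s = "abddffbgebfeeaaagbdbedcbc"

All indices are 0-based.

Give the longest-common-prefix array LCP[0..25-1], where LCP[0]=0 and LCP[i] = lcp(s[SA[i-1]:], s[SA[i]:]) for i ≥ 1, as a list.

rank→(start, suffix):
  0 → (13, 'aaagbdbedcbc')
  1 → (14, 'aagbdbedcbc')
  2 → (0, 'abddffbgebfeeaaagbdbedcbc')
  3 → (15, 'agbdbedcbc')
  4 → (23, 'bc')
  5 → (17, 'bdbedcbc')
  6 → (1, 'bddffbgebfeeaaagbdbedcbc')
  7 → (19, 'bedcbc')
  8 → (9, 'bfeeaaagbdbedcbc')
  9 → (6, 'bgebfeeaaagbdbedcbc')
  10 → (24, 'c')
  11 → (22, 'cbc')
  12 → (18, 'dbedcbc')
  13 → (21, 'dcbc')
  14 → (2, 'ddffbgebfeeaaagbdbedcbc')
  15 → (3, 'dffbgebfeeaaagbdbedcbc')
  16 → (12, 'eaaagbdbedcbc')
  17 → (8, 'ebfeeaaagbdbedcbc')
  18 → (20, 'edcbc')
  19 → (11, 'eeaaagbdbedcbc')
  20 → (5, 'fbgebfeeaaagbdbedcbc')
  21 → (10, 'feeaaagbdbedcbc')
  22 → (4, 'ffbgebfeeaaagbdbedcbc')
  23 → (16, 'gbdbedcbc')
  24 → (7, 'gebfeeaaagbdbedcbc')

SA = [13, 14, 0, 15, 23, 17, 1, 19, 9, 6, 24, 22, 18, 21, 2, 3, 12, 8, 20, 11, 5, 10, 4, 16, 7]
rank  pair      lcp
   1  s[13:],s[14:]  2  'aa'
   2  s[14:],s[0:]  1  'a'
   3  s[0:],s[15:]  1  'a'
   4  s[15:],s[23:]  0  ''
   5  s[23:],s[17:]  1  'b'
   6  s[17:],s[1:]  2  'bd'
   7  s[1:],s[19:]  1  'b'
   8  s[19:],s[9:]  1  'b'
   9  s[9:],s[6:]  1  'b'
  10  s[6:],s[24:]  0  ''
  11  s[24:],s[22:]  1  'c'
  12  s[22:],s[18:]  0  ''
  13  s[18:],s[21:]  1  'd'
  14  s[21:],s[2:]  1  'd'
  15  s[2:],s[3:]  1  'd'
  16  s[3:],s[12:]  0  ''
  17  s[12:],s[8:]  1  'e'
  18  s[8:],s[20:]  1  'e'
  19  s[20:],s[11:]  1  'e'
  20  s[11:],s[5:]  0  ''
  21  s[5:],s[10:]  1  'f'
  22  s[10:],s[4:]  1  'f'
  23  s[4:],s[16:]  0  ''
  24  s[16:],s[7:]  1  'g'

[0, 2, 1, 1, 0, 1, 2, 1, 1, 1, 0, 1, 0, 1, 1, 1, 0, 1, 1, 1, 0, 1, 1, 0, 1]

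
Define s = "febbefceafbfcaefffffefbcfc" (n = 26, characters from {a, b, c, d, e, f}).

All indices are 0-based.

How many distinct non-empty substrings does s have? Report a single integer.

318

sorted suffixes:
  #0 SA[0]=13  'aefffffefbcfc'
  #1 SA[1]=8  'afbfcaefffffefbcfc'
  #2 SA[2]=2  'bbefceafbfcaefffffefbcfc'
  #3 SA[3]=22  'bcfc'
  #4 SA[4]=3  'befceafbfcaefffffefbcfc'
  #5 SA[5]=10  'bfcaefffffefbcfc'
  #6 SA[6]=25  'c'
  #7 SA[7]=12  'caefffffefbcfc'
  #8 SA[8]=6  'ceafbfcaefffffefbcfc'
  #9 SA[9]=23  'cfc'
  #10 SA[10]=7  'eafbfcaefffffefbcfc'
  #11 SA[11]=1  'ebbefceafbfcaefffffefbcfc'
  #12 SA[12]=20  'efbcfc'
  #13 SA[13]=4  'efceafbfcaefffffefbcfc'
  #14 SA[14]=14  'efffffefbcfc'
  #15 SA[15]=21  'fbcfc'
  #16 SA[16]=9  'fbfcaefffffefbcfc'
  #17 SA[17]=24  'fc'
  #18 SA[18]=11  'fcaefffffefbcfc'
  #19 SA[19]=5  'fceafbfcaefffffefbcfc'
  #20 SA[20]=0  'febbefceafbfcaefffffefbcfc'
  #21 SA[21]=19  'fefbcfc'
  #22 SA[22]=18  'ffefbcfc'
  #23 SA[23]=17  'fffefbcfc'
  #24 SA[24]=16  'ffffefbcfc'
  #25 SA[25]=15  'fffffefbcfc'

SA = [13, 8, 2, 22, 3, 10, 25, 12, 6, 23, 7, 1, 20, 4, 14, 21, 9, 24, 11, 5, 0, 19, 18, 17, 16, 15]
i: (SA[i-1],SA[i]) lcp shared
  1: (13,8) 1 'a'
  2: (8,2) 0 ''
  3: (2,22) 1 'b'
  4: (22,3) 1 'b'
  5: (3,10) 1 'b'
  6: (10,25) 0 ''
  7: (25,12) 1 'c'
  8: (12,6) 1 'c'
  9: (6,23) 1 'c'
  10: (23,7) 0 ''
  11: (7,1) 1 'e'
  12: (1,20) 1 'e'
  13: (20,4) 2 'ef'
  14: (4,14) 2 'ef'
  15: (14,21) 0 ''
  16: (21,9) 2 'fb'
  17: (9,24) 1 'f'
  18: (24,11) 2 'fc'
  19: (11,5) 2 'fc'
  20: (5,0) 1 'f'
  21: (0,19) 2 'fe'
  22: (19,18) 1 'f'
  23: (18,17) 2 'ff'
  24: (17,16) 3 'fff'
  25: (16,15) 4 'ffff'

n(n+1)/2 = 26·27/2 = 351
Σ LCP = 0 + 1 + 0 + 1 + 1 + 1 + 0 + 1 + 1 + 1 + 0 + 1 + 1 + 2 + 2 + 0 + 2 + 1 + 2 + 2 + 1 + 2 + 1 + 2 + 3 + 4 = 33
distinct = 351 − 33 = 318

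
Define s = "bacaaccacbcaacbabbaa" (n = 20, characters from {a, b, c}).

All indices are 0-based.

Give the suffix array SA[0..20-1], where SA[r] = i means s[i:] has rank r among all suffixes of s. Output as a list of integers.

[19, 18, 11, 3, 15, 1, 12, 7, 4, 17, 14, 0, 16, 9, 10, 2, 6, 13, 8, 5]

sorted suffixes:
  #0 SA[0]=19  'a'
  #1 SA[1]=18  'aa'
  #2 SA[2]=11  'aacbabbaa'
  #3 SA[3]=3  'aaccacbcaacbabbaa'
  #4 SA[4]=15  'abbaa'
  #5 SA[5]=1  'acaaccacbcaacbabbaa'
  #6 SA[6]=12  'acbabbaa'
  #7 SA[7]=7  'acbcaacbabbaa'
  #8 SA[8]=4  'accacbcaacbabbaa'
  #9 SA[9]=17  'baa'
  #10 SA[10]=14  'babbaa'
  #11 SA[11]=0  'bacaaccacbcaacbabbaa'
  #12 SA[12]=16  'bbaa'
  #13 SA[13]=9  'bcaacbabbaa'
  #14 SA[14]=10  'caacbabbaa'
  #15 SA[15]=2  'caaccacbcaacbabbaa'
  #16 SA[16]=6  'cacbcaacbabbaa'
  #17 SA[17]=13  'cbabbaa'
  #18 SA[18]=8  'cbcaacbabbaa'
  #19 SA[19]=5  'ccacbcaacbabbaa'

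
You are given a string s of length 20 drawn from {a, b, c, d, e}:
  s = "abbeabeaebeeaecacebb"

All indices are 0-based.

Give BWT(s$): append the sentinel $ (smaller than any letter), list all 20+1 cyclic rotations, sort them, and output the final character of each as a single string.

b$eceebeabaeeabbecaab

rank  rotation               last
    0  $abbeabeaebeeaecacebb  b
    1  abbeabeaebeeaecacebb$  $
    2  abeaebeeaecacebb$abbe  e
    3  acebb$abbeabeaebeeaec  c
    4  aebeeaecacebb$abbeabe  e
    5  aecacebb$abbeabeaebee  e
    6  b$abbeabeaebeeaecaceb  b
    7  bb$abbeabeaebeeaecace  e
    8  bbeabeaebeeaecacebb$a  a
    9  beabeaebeeaecacebb$ab  b
   10  beaebeeaecacebb$abbea  a
   11  beeaecacebb$abbeabeae  e
   12  cacebb$abbeabeaebeeae  e
   13  cebb$abbeabeaebeeaeca  a
   14  eabeaebeeaecacebb$abb  b
   15  eaebeeaecacebb$abbeab  b
   16  eaecacebb$abbeabeaebe  e
   17  ebb$abbeabeaebeeaecac  c
   18  ebeeaecacebb$abbeabea  a
   19  ecacebb$abbeabeaebeea  a
   20  eeaecacebb$abbeabeaeb  b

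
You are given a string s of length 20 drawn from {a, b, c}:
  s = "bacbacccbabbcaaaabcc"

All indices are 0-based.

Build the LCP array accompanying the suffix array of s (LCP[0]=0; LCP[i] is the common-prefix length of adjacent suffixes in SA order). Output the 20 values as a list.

rank | idx | suffix
   0 |  13 | aaaabcc
   1 |  14 | aaabcc
   2 |  15 | aabcc
   3 |   9 | abbcaaaabcc
   4 |  16 | abcc
   5 |   1 | acbacccbabbcaaaabcc
   6 |   4 | acccbabbcaaaabcc
   7 |   8 | babbcaaaabcc
   8 |   0 | bacbacccbabbcaaaabcc
   9 |   3 | bacccbabbcaaaabcc
  10 |  10 | bbcaaaabcc
  11 |  11 | bcaaaabcc
  12 |  17 | bcc
  13 |  19 | c
  14 |  12 | caaaabcc
  15 |   7 | cbabbcaaaabcc
  16 |   2 | cbacccbabbcaaaabcc
  17 |  18 | cc
  18 |   6 | ccbabbcaaaabcc
  19 |   5 | cccbabbcaaaabcc

SA = [13, 14, 15, 9, 16, 1, 4, 8, 0, 3, 10, 11, 17, 19, 12, 7, 2, 18, 6, 5]
[i] adj suffixes → lcp
  [1] 13/14 → 3 ('aaa')
  [2] 14/15 → 2 ('aa')
  [3] 15/9 → 1 ('a')
  [4] 9/16 → 2 ('ab')
  [5] 16/1 → 1 ('a')
  [6] 1/4 → 2 ('ac')
  [7] 4/8 → 0 ('')
  [8] 8/0 → 2 ('ba')
  [9] 0/3 → 3 ('bac')
  [10] 3/10 → 1 ('b')
  [11] 10/11 → 1 ('b')
  [12] 11/17 → 2 ('bc')
  [13] 17/19 → 0 ('')
  [14] 19/12 → 1 ('c')
  [15] 12/7 → 1 ('c')
  [16] 7/2 → 3 ('cba')
  [17] 2/18 → 1 ('c')
  [18] 18/6 → 2 ('cc')
  [19] 6/5 → 2 ('cc')

[0, 3, 2, 1, 2, 1, 2, 0, 2, 3, 1, 1, 2, 0, 1, 1, 3, 1, 2, 2]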